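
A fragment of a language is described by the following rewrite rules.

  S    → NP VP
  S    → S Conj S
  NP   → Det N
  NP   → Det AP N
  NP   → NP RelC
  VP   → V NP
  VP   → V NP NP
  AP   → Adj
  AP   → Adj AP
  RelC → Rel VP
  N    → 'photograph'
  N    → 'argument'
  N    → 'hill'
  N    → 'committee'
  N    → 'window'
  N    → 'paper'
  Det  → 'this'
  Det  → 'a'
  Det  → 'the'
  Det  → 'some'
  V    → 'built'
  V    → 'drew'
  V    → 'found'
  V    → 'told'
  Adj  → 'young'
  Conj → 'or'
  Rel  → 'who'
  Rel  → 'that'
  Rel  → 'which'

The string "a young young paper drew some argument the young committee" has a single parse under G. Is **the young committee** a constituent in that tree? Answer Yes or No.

[S [NP [Det a] [AP [Adj young] [AP [Adj young]]] [N paper]] [VP [V drew] [NP [Det some] [N argument]] [NP [Det the] [AP [Adj young]] [N committee]]]]
The words 'the young committee' are exhaustively dominated by a single NP node (built by NP → Det AP N), so they form a constituent.

Yes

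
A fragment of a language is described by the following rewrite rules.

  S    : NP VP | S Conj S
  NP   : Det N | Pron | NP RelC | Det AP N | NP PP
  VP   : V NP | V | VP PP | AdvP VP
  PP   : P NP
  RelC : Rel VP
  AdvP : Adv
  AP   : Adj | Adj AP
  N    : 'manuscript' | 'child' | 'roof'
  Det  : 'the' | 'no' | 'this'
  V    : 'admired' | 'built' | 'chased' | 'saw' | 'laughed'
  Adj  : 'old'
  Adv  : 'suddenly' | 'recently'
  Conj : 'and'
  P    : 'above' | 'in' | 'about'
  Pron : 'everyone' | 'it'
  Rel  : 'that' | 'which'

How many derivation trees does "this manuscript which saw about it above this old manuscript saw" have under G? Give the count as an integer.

Two of the 5 distinct bracketings:
[S [NP [NP [Det this] [N manuscript]] [RelC [Rel which] [VP [VP [V saw]] [PP [P about] [NP [NP [Pron it]] [PP [P above] [NP [Det this] [AP [Adj old]] [N manuscript]]]]]]]] [VP [V saw]]]
[S [NP [NP [Det this] [N manuscript]] [RelC [Rel which] [VP [VP [VP [V saw]] [PP [P about] [NP [Pron it]]]] [PP [P above] [NP [Det this] [AP [Adj old]] [N manuscript]]]]]] [VP [V saw]]]
The difference turns on whether NP → NP PP is used at the relevant span, versus an alternative expansion of NP.

5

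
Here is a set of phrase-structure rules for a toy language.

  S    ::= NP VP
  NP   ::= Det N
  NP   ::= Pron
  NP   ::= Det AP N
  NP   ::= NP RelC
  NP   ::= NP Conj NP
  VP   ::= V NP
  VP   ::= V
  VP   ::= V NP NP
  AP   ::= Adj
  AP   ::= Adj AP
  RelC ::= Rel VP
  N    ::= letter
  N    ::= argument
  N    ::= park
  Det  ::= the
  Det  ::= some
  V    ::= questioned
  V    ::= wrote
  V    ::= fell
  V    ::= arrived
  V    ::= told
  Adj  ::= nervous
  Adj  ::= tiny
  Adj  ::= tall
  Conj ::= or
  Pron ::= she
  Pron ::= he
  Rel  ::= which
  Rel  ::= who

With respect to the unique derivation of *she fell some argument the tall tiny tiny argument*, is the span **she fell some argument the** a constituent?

No

[S [NP [Pron she]] [VP [V fell] [NP [Det some] [N argument]] [NP [Det the] [AP [Adj tall] [AP [Adj tiny] [AP [Adj tiny]]]] [N argument]]]]
The smallest constituent containing 'she fell some argument the' is the S spanning 'she fell some argument the tall tiny tiny argument'; no single node in the tree dominates exactly the given words.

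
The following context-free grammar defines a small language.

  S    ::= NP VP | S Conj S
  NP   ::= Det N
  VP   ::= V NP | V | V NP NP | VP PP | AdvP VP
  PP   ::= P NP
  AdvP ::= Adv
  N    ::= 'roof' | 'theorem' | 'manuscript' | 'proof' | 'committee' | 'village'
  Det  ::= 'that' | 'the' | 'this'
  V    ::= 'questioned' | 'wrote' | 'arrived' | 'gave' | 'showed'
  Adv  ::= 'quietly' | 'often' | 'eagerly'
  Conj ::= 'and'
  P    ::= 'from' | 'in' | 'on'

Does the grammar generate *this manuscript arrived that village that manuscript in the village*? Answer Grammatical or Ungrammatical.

[S [NP [Det this] [N manuscript]] [VP [VP [V arrived] [NP [Det that] [N village]] [NP [Det that] [N manuscript]]] [PP [P in] [NP [Det the] [N village]]]]]
Every word is introduced by a lexical rule and the phrasal rules combine the resulting categories into a single S.

Grammatical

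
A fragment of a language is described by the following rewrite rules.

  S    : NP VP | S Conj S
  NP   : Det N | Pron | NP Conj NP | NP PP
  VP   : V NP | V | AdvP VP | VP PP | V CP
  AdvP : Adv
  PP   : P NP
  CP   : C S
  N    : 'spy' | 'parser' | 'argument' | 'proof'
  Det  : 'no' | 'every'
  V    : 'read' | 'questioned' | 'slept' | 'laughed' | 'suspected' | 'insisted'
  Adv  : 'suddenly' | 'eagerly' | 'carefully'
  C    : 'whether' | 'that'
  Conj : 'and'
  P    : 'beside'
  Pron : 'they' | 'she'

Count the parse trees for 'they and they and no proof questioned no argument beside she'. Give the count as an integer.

4

Two of the 4 distinct bracketings:
[S [NP [NP [Pron they]] [Conj and] [NP [NP [Pron they]] [Conj and] [NP [Det no] [N proof]]]] [VP [V questioned] [NP [NP [Det no] [N argument]] [PP [P beside] [NP [Pron she]]]]]]
[S [NP [NP [Pron they]] [Conj and] [NP [NP [Pron they]] [Conj and] [NP [Det no] [N proof]]]] [VP [VP [V questioned] [NP [Det no] [N argument]]] [PP [P beside] [NP [Pron she]]]]]
The difference turns on whether NP → NP PP is used at the relevant span, versus an alternative expansion of NP.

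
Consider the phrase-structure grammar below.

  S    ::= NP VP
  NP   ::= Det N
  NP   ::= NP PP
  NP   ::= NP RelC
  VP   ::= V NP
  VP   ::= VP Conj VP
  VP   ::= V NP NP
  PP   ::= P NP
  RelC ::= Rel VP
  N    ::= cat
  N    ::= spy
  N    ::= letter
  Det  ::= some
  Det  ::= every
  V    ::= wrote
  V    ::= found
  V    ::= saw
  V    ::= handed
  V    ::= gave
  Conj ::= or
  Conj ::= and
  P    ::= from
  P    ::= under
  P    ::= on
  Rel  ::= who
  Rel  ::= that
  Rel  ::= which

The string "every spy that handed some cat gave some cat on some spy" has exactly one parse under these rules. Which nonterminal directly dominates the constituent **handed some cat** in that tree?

[S [NP [NP [Det every] [N spy]] [RelC [Rel that] [VP [V handed] [NP [Det some] [N cat]]]]] [VP [V gave] [NP [NP [Det some] [N cat]] [PP [P on] [NP [Det some] [N spy]]]]]]
The span 'handed some cat' is the VP node built by VP → V NP.
Its mother is the RelC built by RelC → Rel VP.

RelC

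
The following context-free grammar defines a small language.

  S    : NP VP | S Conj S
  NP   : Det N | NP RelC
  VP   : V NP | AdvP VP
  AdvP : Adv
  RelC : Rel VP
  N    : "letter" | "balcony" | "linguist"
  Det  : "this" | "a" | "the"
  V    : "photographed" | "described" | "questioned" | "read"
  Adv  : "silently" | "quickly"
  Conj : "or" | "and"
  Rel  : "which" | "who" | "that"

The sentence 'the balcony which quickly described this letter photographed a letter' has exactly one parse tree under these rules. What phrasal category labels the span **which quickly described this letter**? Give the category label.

RelC

[S [NP [NP [Det the] [N balcony]] [RelC [Rel which] [VP [AdvP [Adv quickly]] [VP [V described] [NP [Det this] [N letter]]]]]] [VP [V photographed] [NP [Det a] [N letter]]]]
The span 'which quickly described this letter' is the RelC node built by RelC → Rel VP.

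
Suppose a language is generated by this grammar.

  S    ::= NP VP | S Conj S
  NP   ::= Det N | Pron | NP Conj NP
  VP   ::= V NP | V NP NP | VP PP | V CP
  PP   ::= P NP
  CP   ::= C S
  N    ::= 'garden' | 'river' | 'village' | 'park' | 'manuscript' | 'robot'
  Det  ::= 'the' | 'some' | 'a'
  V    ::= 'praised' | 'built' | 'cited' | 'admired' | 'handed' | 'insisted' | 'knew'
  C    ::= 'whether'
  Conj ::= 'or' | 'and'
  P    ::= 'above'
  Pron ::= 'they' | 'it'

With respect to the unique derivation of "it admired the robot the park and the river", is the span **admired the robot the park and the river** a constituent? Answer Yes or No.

Yes

[S [NP [Pron it]] [VP [V admired] [NP [Det the] [N robot]] [NP [NP [Det the] [N park]] [Conj and] [NP [Det the] [N river]]]]]
The words 'admired the robot the park and the river' are exhaustively dominated by a single VP node (built by VP → V NP NP), so they form a constituent.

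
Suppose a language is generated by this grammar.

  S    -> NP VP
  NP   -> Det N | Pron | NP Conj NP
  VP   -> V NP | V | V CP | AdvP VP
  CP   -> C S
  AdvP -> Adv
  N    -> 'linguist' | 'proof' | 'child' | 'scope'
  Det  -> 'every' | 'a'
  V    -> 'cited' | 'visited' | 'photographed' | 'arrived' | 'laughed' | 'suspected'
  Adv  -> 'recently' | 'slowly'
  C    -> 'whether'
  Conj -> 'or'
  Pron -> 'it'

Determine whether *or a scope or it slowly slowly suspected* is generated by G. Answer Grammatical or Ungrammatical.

For S → NP VP, no prefix of the string parses as an NP.

Ungrammatical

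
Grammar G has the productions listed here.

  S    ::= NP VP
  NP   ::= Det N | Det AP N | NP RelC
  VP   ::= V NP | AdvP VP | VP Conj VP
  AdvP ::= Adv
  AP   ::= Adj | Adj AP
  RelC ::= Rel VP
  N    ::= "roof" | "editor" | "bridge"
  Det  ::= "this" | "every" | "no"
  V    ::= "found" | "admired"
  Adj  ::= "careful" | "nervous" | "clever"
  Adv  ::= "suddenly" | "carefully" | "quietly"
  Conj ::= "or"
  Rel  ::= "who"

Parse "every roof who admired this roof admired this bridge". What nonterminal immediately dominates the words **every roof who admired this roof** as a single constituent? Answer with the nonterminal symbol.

NP

[S [NP [NP [Det every] [N roof]] [RelC [Rel who] [VP [V admired] [NP [Det this] [N roof]]]]] [VP [V admired] [NP [Det this] [N bridge]]]]
The span 'every roof who admired this roof' is the NP node built by NP → NP RelC.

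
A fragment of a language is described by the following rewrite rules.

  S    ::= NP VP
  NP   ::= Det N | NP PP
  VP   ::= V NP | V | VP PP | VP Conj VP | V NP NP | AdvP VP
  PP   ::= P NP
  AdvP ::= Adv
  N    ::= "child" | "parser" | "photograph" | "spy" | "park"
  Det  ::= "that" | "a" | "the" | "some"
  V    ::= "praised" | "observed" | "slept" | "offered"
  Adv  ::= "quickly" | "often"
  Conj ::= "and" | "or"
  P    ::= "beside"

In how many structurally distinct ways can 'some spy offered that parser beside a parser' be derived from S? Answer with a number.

2

The two bracketings:
[S [NP [Det some] [N spy]] [VP [V offered] [NP [NP [Det that] [N parser]] [PP [P beside] [NP [Det a] [N parser]]]]]]
[S [NP [Det some] [N spy]] [VP [VP [V offered] [NP [Det that] [N parser]]] [PP [P beside] [NP [Det a] [N parser]]]]]
The difference turns on whether NP → NP PP is used at the relevant span, versus an alternative expansion of NP.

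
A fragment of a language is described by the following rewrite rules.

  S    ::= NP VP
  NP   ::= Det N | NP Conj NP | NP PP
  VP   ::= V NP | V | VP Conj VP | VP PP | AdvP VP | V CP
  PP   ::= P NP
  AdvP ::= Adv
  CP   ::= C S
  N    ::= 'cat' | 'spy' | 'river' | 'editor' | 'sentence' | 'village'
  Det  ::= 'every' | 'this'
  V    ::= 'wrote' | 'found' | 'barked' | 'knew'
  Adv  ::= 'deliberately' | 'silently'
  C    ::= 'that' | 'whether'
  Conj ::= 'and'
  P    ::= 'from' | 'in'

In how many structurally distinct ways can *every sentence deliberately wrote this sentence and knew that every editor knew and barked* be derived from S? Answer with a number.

Two of the 7 distinct bracketings:
[S [NP [Det every] [N sentence]] [VP [VP [AdvP [Adv deliberately]] [VP [V wrote] [NP [Det this] [N sentence]]]] [Conj and] [VP [VP [V knew] [CP [C that] [S [NP [Det every] [N editor]] [VP [V knew]]]]] [Conj and] [VP [V barked]]]]]
[S [NP [Det every] [N sentence]] [VP [VP [AdvP [Adv deliberately]] [VP [V wrote] [NP [Det this] [N sentence]]]] [Conj and] [VP [V knew] [CP [C that] [S [NP [Det every] [N editor]] [VP [VP [V knew]] [Conj and] [VP [V barked]]]]]]]]
The trees differ in how a recursive rule is bracketed over the same span.

7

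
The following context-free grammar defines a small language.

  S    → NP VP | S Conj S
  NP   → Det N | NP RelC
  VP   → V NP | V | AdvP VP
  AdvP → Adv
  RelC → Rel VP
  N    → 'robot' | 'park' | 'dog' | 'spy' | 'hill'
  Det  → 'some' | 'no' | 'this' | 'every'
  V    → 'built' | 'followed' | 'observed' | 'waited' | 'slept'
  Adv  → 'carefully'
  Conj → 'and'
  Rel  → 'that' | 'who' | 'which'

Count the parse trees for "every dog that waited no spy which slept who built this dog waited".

3

Two of the 3 distinct bracketings:
[S [NP [NP [Det every] [N dog]] [RelC [Rel that] [VP [V waited] [NP [NP [NP [Det no] [N spy]] [RelC [Rel which] [VP [V slept]]]] [RelC [Rel who] [VP [V built] [NP [Det this] [N dog]]]]]]]] [VP [V waited]]]
[S [NP [NP [NP [Det every] [N dog]] [RelC [Rel that] [VP [V waited] [NP [NP [Det no] [N spy]] [RelC [Rel which] [VP [V slept]]]]]]] [RelC [Rel who] [VP [V built] [NP [Det this] [N dog]]]]] [VP [V waited]]]
The trees differ in how a recursive rule is bracketed over the same span.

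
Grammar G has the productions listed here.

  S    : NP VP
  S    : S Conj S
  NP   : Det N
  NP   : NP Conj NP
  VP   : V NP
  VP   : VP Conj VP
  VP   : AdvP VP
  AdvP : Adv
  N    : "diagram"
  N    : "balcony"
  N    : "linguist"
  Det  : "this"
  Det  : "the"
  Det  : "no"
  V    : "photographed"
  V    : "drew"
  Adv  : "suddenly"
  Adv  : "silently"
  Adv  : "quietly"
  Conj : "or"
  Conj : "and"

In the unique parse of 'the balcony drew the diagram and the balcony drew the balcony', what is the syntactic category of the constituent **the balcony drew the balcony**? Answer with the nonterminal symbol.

[S [S [NP [Det the] [N balcony]] [VP [V drew] [NP [Det the] [N diagram]]]] [Conj and] [S [NP [Det the] [N balcony]] [VP [V drew] [NP [Det the] [N balcony]]]]]
The span 'the balcony drew the balcony' is the S node built by S → NP VP.

S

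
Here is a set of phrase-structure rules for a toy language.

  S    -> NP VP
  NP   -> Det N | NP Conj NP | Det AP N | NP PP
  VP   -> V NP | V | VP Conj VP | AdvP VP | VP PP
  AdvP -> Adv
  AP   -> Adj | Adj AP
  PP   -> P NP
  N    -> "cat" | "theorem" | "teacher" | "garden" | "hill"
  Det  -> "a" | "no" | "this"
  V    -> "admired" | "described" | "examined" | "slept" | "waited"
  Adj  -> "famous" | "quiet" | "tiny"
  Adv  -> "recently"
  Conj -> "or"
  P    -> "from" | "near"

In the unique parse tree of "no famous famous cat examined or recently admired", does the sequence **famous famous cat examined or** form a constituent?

[S [NP [Det no] [AP [Adj famous] [AP [Adj famous]]] [N cat]] [VP [VP [V examined]] [Conj or] [VP [AdvP [Adv recently]] [VP [V admired]]]]]
The smallest constituent containing 'famous famous cat examined or' is the S spanning 'no famous famous cat examined or recently admired'; no single node in the tree dominates exactly the given words.

No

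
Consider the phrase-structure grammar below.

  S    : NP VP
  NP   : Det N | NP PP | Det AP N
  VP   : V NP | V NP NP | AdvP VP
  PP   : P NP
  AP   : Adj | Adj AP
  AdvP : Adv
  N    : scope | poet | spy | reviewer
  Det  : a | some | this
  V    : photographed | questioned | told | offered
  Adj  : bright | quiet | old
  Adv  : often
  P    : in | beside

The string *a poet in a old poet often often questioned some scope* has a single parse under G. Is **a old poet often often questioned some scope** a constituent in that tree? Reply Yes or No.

No

[S [NP [NP [Det a] [N poet]] [PP [P in] [NP [Det a] [AP [Adj old]] [N poet]]]] [VP [AdvP [Adv often]] [VP [AdvP [Adv often]] [VP [V questioned] [NP [Det some] [N scope]]]]]]
The smallest constituent containing 'a old poet often often questioned some scope' is the S spanning 'a poet in a old poet often often questioned some scope'; no single node in the tree dominates exactly the given words.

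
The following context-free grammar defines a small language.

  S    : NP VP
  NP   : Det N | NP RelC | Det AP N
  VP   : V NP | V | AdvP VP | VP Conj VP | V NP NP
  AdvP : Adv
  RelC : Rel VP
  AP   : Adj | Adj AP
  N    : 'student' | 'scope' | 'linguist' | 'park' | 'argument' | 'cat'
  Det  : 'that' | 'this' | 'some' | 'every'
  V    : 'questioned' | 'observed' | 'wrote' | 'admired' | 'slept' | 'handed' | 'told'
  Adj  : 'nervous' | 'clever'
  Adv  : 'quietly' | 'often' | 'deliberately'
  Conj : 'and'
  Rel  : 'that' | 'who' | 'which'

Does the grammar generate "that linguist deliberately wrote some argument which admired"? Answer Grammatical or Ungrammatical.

[S [NP [Det that] [N linguist]] [VP [AdvP [Adv deliberately]] [VP [V wrote] [NP [NP [Det some] [N argument]] [RelC [Rel which] [VP [V admired]]]]]]]
Each bracket corresponds to one application of a listed rule, so the string is derivable from S.

Grammatical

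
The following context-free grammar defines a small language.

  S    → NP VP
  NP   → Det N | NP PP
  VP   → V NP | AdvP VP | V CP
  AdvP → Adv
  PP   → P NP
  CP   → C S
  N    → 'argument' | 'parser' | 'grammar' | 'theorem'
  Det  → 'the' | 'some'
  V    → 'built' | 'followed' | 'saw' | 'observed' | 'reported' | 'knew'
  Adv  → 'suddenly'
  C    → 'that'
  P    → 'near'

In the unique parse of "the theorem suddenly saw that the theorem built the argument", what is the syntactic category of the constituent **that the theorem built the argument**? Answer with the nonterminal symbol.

[S [NP [Det the] [N theorem]] [VP [AdvP [Adv suddenly]] [VP [V saw] [CP [C that] [S [NP [Det the] [N theorem]] [VP [V built] [NP [Det the] [N argument]]]]]]]]
The span 'that the theorem built the argument' is the CP node built by CP → C S.

CP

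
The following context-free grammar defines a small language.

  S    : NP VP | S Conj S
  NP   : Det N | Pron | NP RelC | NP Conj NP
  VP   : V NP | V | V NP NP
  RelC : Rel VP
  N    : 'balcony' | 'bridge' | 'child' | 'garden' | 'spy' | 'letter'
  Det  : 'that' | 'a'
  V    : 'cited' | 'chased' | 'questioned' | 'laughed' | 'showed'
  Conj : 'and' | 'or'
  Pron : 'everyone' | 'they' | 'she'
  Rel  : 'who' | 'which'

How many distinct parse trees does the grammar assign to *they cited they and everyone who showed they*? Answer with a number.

4

Two of the 4 distinct bracketings:
[S [NP [Pron they]] [VP [V cited] [NP [NP [NP [Pron they]] [Conj and] [NP [Pron everyone]]] [RelC [Rel who] [VP [V showed] [NP [Pron they]]]]]]]
[S [NP [Pron they]] [VP [V cited] [NP [NP [Pron they]] [Conj and] [NP [NP [Pron everyone]] [RelC [Rel who] [VP [V showed] [NP [Pron they]]]]]]]]
The trees differ in how a recursive rule is bracketed over the same span.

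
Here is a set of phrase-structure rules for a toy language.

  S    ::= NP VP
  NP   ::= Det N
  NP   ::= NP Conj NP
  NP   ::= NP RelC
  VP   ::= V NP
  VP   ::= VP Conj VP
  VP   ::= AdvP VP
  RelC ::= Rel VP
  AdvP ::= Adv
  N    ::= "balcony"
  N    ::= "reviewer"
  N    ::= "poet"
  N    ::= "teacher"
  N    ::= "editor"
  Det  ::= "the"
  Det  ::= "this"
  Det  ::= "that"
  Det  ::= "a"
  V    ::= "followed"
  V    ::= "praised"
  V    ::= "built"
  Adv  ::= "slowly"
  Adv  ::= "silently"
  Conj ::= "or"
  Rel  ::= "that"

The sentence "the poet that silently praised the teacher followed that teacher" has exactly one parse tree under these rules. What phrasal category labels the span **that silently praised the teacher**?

RelC

[S [NP [NP [Det the] [N poet]] [RelC [Rel that] [VP [AdvP [Adv silently]] [VP [V praised] [NP [Det the] [N teacher]]]]]] [VP [V followed] [NP [Det that] [N teacher]]]]
The span 'that silently praised the teacher' is the RelC node built by RelC → Rel VP.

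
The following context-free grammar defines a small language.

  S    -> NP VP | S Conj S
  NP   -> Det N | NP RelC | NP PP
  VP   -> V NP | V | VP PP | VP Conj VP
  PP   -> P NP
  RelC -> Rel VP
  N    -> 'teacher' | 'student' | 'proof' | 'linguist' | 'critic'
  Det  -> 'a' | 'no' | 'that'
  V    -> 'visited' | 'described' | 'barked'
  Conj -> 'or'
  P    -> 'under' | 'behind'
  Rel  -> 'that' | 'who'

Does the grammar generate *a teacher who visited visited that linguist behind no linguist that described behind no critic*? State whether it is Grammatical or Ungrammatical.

Grammatical

[S [NP [NP [Det a] [N teacher]] [RelC [Rel who] [VP [V visited]]]] [VP [V visited] [NP [NP [NP [Det that] [N linguist]] [PP [P behind] [NP [Det no] [N linguist]]]] [RelC [Rel that] [VP [VP [V described]] [PP [P behind] [NP [Det no] [N critic]]]]]]]]
Each bracket corresponds to one application of a listed rule, so the string is derivable from S.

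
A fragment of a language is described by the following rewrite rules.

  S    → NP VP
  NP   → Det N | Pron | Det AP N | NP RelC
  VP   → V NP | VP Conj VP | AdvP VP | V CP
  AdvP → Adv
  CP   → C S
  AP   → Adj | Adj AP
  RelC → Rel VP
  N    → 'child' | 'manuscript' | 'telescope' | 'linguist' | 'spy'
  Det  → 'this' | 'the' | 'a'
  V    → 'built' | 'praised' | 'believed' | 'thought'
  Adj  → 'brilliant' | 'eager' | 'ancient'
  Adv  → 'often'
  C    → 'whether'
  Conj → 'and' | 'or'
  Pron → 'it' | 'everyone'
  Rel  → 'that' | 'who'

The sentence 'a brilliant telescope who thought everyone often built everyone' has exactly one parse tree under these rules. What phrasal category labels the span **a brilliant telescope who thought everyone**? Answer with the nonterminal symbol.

[S [NP [NP [Det a] [AP [Adj brilliant]] [N telescope]] [RelC [Rel who] [VP [V thought] [NP [Pron everyone]]]]] [VP [AdvP [Adv often]] [VP [V built] [NP [Pron everyone]]]]]
The span 'a brilliant telescope who thought everyone' is the NP node built by NP → NP RelC.

NP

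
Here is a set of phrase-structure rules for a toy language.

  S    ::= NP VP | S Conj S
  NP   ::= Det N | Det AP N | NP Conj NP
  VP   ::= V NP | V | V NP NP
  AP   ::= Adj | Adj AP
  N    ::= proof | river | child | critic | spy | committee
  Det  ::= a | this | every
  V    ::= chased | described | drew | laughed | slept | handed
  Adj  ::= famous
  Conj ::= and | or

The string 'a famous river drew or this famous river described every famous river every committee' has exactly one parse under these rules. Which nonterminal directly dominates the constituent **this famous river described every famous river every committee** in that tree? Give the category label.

S
  S
    NP
      Det: a
      AP
        Adj: famous
      N: river
    VP
      V: drew
  Conj: or
  S
    NP
      Det: this
      AP
        Adj: famous
      N: river
    VP
      V: described
      NP
        Det: every
        AP
          Adj: famous
        N: river
      NP
        Det: every
        N: committee
The span 'this famous river described every famous river every committee' is the S node built by S → NP VP.
Its mother is the S built by S → S Conj S.

S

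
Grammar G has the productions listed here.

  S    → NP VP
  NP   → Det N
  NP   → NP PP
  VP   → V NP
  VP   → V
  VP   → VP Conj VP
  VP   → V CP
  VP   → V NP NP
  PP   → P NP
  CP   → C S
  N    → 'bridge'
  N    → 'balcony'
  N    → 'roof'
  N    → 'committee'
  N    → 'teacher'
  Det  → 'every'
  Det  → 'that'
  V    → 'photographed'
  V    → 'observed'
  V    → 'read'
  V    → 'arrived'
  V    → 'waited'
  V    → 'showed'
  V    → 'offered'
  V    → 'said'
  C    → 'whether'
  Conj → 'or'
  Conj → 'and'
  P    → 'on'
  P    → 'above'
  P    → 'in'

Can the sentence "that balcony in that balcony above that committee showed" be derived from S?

Grammatical

S
  NP
    NP
      Det: that
      N: balcony
    PP
      P: in
      NP
        NP
          Det: that
          N: balcony
        PP
          P: above
          NP
            Det: that
            N: committee
  VP
    V: showed
Every word is introduced by a lexical rule and the phrasal rules combine the resulting categories into a single S.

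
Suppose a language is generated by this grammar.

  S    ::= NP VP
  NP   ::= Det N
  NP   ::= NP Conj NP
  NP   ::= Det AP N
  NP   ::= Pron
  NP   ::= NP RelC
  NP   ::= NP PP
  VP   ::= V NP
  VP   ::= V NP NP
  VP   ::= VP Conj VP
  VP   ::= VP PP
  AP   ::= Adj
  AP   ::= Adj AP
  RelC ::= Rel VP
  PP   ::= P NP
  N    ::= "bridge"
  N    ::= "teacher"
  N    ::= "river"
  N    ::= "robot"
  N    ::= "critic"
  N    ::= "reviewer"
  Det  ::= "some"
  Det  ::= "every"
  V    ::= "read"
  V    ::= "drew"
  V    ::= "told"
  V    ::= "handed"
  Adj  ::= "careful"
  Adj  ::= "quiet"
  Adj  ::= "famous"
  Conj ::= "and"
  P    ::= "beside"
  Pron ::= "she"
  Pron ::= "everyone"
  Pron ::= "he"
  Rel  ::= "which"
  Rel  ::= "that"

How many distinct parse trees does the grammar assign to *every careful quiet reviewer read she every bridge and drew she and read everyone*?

The two bracketings:
[S [NP [Det every] [AP [Adj careful] [AP [Adj quiet]]] [N reviewer]] [VP [VP [V read] [NP [Pron she]] [NP [Det every] [N bridge]]] [Conj and] [VP [VP [V drew] [NP [Pron she]]] [Conj and] [VP [V read] [NP [Pron everyone]]]]]]
[S [NP [Det every] [AP [Adj careful] [AP [Adj quiet]]] [N reviewer]] [VP [VP [VP [V read] [NP [Pron she]] [NP [Det every] [N bridge]]] [Conj and] [VP [V drew] [NP [Pron she]]]] [Conj and] [VP [V read] [NP [Pron everyone]]]]]
The trees differ in how a recursive rule is bracketed over the same span.

2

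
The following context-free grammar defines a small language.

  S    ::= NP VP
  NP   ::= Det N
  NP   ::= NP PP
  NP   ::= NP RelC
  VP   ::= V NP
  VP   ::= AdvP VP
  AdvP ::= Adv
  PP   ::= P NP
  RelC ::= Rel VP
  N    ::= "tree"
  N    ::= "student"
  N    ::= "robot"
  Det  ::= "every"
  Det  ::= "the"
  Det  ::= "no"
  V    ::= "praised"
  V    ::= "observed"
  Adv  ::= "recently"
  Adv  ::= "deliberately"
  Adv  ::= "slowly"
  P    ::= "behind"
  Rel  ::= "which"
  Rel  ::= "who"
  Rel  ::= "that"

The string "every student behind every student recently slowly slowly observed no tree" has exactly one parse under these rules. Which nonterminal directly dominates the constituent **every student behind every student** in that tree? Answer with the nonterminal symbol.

S

[S [NP [NP [Det every] [N student]] [PP [P behind] [NP [Det every] [N student]]]] [VP [AdvP [Adv recently]] [VP [AdvP [Adv slowly]] [VP [AdvP [Adv slowly]] [VP [V observed] [NP [Det no] [N tree]]]]]]]
The span 'every student behind every student' is the NP node built by NP → NP PP.
Its mother is the S built by S → NP VP.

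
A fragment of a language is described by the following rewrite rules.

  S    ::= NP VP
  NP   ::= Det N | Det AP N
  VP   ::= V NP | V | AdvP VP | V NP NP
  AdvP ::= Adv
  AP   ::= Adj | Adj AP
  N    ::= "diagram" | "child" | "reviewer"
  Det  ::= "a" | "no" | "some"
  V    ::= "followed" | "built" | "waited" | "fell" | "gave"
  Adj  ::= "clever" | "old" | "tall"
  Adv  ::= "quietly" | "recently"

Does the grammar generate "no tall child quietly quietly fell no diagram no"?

For S → NP VP, the only prefix that parses as NP is 'no tall child', but the remainder 'quietly quietly fell no diagram no' is not a VP under these rules.

Ungrammatical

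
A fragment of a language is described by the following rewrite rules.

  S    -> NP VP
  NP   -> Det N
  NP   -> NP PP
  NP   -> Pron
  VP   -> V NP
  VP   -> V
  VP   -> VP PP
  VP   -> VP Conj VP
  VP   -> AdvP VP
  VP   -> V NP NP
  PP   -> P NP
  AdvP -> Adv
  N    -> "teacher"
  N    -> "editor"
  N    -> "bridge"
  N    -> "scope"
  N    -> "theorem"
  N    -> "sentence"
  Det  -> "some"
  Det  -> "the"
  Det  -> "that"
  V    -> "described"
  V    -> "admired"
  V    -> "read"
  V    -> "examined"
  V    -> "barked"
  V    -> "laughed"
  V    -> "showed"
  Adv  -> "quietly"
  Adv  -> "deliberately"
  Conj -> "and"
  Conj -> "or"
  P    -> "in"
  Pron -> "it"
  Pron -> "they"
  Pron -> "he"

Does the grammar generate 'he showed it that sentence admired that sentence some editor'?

For S → NP VP, the only prefix that parses as NP is 'he', but the remainder 'showed it that sentence admired that sentence some editor' is not a VP under these rules.

Ungrammatical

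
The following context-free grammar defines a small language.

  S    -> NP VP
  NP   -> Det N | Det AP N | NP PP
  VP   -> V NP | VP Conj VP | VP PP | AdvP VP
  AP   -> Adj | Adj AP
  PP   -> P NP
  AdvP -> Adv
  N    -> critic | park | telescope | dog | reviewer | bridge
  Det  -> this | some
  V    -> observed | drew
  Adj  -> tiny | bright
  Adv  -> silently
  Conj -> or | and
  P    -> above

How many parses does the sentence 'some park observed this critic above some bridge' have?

2

The two bracketings:
[S [NP [Det some] [N park]] [VP [V observed] [NP [NP [Det this] [N critic]] [PP [P above] [NP [Det some] [N bridge]]]]]]
[S [NP [Det some] [N park]] [VP [VP [V observed] [NP [Det this] [N critic]]] [PP [P above] [NP [Det some] [N bridge]]]]]
The difference turns on whether NP → NP PP is used at the relevant span, versus an alternative expansion of NP.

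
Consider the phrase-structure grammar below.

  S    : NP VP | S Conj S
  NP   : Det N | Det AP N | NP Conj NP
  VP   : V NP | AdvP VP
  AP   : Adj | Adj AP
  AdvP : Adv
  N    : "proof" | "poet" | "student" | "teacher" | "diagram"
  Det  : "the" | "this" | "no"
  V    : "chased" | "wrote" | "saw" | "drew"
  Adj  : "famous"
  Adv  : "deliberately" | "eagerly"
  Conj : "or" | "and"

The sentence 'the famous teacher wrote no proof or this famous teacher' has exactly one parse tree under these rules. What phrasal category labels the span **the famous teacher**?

NP

S
  NP
    Det: the
    AP
      Adj: famous
    N: teacher
  VP
    V: wrote
    NP
      NP
        Det: no
        N: proof
      Conj: or
      NP
        Det: this
        AP
          Adj: famous
        N: teacher
The span 'the famous teacher' is the NP node built by NP → Det AP N.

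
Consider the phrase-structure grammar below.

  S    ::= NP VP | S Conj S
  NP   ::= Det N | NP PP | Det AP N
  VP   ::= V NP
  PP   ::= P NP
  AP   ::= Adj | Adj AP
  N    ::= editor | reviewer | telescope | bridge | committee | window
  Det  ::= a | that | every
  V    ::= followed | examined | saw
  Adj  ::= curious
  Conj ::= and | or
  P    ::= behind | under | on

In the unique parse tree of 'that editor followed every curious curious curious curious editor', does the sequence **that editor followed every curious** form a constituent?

No

[S [NP [Det that] [N editor]] [VP [V followed] [NP [Det every] [AP [Adj curious] [AP [Adj curious] [AP [Adj curious] [AP [Adj curious]]]]] [N editor]]]]
The smallest constituent containing 'that editor followed every curious' is the S spanning 'that editor followed every curious curious curious curious editor'; no single node in the tree dominates exactly the given words.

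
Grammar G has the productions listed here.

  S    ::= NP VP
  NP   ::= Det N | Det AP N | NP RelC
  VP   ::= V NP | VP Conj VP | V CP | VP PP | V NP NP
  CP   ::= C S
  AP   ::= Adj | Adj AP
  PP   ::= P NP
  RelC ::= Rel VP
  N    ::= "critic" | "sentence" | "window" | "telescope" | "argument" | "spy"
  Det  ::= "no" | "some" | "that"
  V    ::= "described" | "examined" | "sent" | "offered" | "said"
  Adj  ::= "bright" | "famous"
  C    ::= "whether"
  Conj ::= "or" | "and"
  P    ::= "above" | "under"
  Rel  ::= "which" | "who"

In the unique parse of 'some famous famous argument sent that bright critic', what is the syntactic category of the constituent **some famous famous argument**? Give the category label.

S
  NP
    Det: some
    AP
      Adj: famous
      AP
        Adj: famous
    N: argument
  VP
    V: sent
    NP
      Det: that
      AP
        Adj: bright
      N: critic
The span 'some famous famous argument' is the NP node built by NP → Det AP N.

NP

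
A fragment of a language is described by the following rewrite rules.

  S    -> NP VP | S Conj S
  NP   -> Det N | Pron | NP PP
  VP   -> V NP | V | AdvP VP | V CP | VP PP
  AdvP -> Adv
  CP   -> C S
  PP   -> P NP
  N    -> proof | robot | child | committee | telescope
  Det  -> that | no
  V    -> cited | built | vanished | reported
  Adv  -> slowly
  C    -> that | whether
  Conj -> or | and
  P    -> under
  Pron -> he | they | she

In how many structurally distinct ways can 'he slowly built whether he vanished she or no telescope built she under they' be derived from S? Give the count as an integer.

Two of the 6 distinct bracketings:
[S [NP [Pron he]] [VP [AdvP [Adv slowly]] [VP [V built] [CP [C whether] [S [S [NP [Pron he]] [VP [V vanished] [NP [Pron she]]]] [Conj or] [S [NP [Det no] [N telescope]] [VP [V built] [NP [NP [Pron she]] [PP [P under] [NP [Pron they]]]]]]]]]]]
[S [NP [Pron he]] [VP [AdvP [Adv slowly]] [VP [V built] [CP [C whether] [S [S [NP [Pron he]] [VP [V vanished] [NP [Pron she]]]] [Conj or] [S [NP [Det no] [N telescope]] [VP [VP [V built] [NP [Pron she]]] [PP [P under] [NP [Pron they]]]]]]]]]]
The difference turns on whether NP → NP PP is used at the relevant span, versus an alternative expansion of NP.

6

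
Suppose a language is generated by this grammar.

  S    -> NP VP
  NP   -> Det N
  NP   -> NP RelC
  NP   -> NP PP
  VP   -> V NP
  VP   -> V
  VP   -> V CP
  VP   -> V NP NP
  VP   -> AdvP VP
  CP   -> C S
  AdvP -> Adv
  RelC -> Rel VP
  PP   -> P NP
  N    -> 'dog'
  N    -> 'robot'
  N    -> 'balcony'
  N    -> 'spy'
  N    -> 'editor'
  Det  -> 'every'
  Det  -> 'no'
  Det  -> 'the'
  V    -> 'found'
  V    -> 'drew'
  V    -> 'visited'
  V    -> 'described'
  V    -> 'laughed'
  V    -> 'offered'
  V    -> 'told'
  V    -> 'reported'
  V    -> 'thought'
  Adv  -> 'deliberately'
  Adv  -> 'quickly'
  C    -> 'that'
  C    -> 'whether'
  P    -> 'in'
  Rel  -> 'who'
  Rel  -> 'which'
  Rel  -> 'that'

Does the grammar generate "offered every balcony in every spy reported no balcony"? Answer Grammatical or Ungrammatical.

Ungrammatical

For S → NP VP, no prefix of the string parses as an NP.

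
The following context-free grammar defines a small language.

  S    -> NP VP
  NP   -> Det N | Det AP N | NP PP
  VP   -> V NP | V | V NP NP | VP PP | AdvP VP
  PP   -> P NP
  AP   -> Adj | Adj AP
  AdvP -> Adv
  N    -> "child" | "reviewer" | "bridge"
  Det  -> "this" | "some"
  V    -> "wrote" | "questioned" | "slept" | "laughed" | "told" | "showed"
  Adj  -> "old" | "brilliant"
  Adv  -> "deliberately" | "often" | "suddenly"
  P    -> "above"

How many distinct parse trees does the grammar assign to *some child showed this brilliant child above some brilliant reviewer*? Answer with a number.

The two bracketings:
[S [NP [Det some] [N child]] [VP [V showed] [NP [NP [Det this] [AP [Adj brilliant]] [N child]] [PP [P above] [NP [Det some] [AP [Adj brilliant]] [N reviewer]]]]]]
[S [NP [Det some] [N child]] [VP [VP [V showed] [NP [Det this] [AP [Adj brilliant]] [N child]]] [PP [P above] [NP [Det some] [AP [Adj brilliant]] [N reviewer]]]]]
The difference turns on whether NP → NP PP is used at the relevant span, versus an alternative expansion of NP.

2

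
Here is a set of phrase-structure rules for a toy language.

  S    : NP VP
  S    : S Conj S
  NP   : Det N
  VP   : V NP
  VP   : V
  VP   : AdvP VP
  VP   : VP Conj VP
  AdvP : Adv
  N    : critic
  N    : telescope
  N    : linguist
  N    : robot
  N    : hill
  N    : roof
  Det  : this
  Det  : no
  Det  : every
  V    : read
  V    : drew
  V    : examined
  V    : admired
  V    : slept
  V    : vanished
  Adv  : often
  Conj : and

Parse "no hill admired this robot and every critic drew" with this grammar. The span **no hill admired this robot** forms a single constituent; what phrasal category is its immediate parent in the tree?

S

[S [S [NP [Det no] [N hill]] [VP [V admired] [NP [Det this] [N robot]]]] [Conj and] [S [NP [Det every] [N critic]] [VP [V drew]]]]
The span 'no hill admired this robot' is the S node built by S → NP VP.
Its mother is the S built by S → S Conj S.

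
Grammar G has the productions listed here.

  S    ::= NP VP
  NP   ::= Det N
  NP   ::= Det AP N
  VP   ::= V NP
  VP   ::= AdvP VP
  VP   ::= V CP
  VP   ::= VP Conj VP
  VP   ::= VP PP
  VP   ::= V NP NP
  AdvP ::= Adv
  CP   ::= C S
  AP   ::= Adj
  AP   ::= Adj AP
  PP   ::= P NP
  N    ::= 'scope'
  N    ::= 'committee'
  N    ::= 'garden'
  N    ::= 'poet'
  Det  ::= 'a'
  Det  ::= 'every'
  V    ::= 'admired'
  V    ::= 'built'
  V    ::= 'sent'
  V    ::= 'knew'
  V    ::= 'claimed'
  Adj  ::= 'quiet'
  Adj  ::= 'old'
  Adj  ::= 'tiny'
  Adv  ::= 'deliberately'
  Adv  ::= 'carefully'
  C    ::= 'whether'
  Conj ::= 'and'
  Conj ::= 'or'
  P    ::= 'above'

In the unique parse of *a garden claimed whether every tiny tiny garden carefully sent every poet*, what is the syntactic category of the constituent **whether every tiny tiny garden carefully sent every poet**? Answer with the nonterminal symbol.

CP

[S [NP [Det a] [N garden]] [VP [V claimed] [CP [C whether] [S [NP [Det every] [AP [Adj tiny] [AP [Adj tiny]]] [N garden]] [VP [AdvP [Adv carefully]] [VP [V sent] [NP [Det every] [N poet]]]]]]]]
The span 'whether every tiny tiny garden carefully sent every poet' is the CP node built by CP → C S.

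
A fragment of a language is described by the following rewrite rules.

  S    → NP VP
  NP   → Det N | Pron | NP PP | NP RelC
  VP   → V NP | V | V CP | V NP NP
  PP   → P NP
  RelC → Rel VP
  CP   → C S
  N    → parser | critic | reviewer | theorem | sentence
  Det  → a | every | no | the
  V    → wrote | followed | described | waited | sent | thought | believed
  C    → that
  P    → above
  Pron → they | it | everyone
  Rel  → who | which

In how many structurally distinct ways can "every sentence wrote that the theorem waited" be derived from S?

1

[S [NP [Det every] [N sentence]] [VP [V wrote] [CP [C that] [S [NP [Det the] [N theorem]] [VP [V waited]]]]]]
No rule offers an alternative attachment or grouping for any span, so this is the only derivation.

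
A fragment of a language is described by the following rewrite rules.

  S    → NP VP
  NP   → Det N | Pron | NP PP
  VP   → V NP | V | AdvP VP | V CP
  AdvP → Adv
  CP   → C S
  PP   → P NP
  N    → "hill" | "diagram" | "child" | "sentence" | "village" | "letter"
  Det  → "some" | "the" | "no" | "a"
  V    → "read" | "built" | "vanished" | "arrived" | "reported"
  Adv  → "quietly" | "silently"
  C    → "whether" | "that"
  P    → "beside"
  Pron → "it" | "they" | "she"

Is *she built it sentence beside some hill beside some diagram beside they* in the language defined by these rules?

Ungrammatical

A Pron word can never sit immediately before an N word in any string this grammar generates, so the substring 'it sentence' rules out a derivation.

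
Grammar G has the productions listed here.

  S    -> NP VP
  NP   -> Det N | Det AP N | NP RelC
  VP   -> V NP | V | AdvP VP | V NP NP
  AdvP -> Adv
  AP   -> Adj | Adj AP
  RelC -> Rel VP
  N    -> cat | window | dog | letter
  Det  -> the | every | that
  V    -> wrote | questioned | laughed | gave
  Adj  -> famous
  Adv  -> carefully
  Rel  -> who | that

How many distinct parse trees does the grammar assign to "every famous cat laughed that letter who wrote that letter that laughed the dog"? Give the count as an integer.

6

Two of the 6 distinct bracketings:
[S [NP [Det every] [AP [Adj famous]] [N cat]] [VP [V laughed] [NP [NP [Det that] [N letter]] [RelC [Rel who] [VP [V wrote] [NP [NP [Det that] [N letter]] [RelC [Rel that] [VP [V laughed] [NP [Det the] [N dog]]]]]]]]]]
[S [NP [Det every] [AP [Adj famous]] [N cat]] [VP [V laughed] [NP [NP [Det that] [N letter]] [RelC [Rel who] [VP [V wrote] [NP [NP [Det that] [N letter]] [RelC [Rel that] [VP [V laughed]]]] [NP [Det the] [N dog]]]]]]]
The difference turns on whether VP → V is used at the relevant span, versus an alternative expansion of VP.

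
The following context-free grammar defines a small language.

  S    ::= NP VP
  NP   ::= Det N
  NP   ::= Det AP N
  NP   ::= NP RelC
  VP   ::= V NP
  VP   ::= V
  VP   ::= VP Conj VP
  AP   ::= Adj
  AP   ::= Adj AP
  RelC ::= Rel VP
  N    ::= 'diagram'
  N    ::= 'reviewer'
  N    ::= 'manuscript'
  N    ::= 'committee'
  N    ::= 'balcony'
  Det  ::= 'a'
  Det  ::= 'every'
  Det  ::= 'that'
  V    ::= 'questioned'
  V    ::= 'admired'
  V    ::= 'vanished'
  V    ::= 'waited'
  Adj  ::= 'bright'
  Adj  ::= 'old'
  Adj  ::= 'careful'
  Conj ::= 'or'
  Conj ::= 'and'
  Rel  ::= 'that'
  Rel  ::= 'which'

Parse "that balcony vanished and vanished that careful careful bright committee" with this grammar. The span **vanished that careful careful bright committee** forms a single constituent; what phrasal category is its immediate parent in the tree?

VP

[S [NP [Det that] [N balcony]] [VP [VP [V vanished]] [Conj and] [VP [V vanished] [NP [Det that] [AP [Adj careful] [AP [Adj careful] [AP [Adj bright]]]] [N committee]]]]]
The span 'vanished that careful careful bright committee' is the VP node built by VP → V NP.
Its mother is the VP built by VP → VP Conj VP.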